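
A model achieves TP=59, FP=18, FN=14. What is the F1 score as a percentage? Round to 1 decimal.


Precision = TP / (TP + FP) = 59 / 77 = 0.7662
Recall = TP / (TP + FN) = 59 / 73 = 0.8082
F1 = 2 * P * R / (P + R)
= 2 * 0.7662 * 0.8082 / (0.7662 + 0.8082)
= 1.2386 / 1.5745
= 0.7867
As percentage: 78.7%

78.7


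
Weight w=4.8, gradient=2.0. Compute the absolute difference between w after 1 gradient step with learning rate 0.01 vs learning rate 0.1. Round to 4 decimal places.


With lr=0.01: w_new = 4.8 - 0.01 * 2.0 = 4.78
With lr=0.1: w_new = 4.8 - 0.1 * 2.0 = 4.6
Absolute difference = |4.78 - 4.6|
= 0.1800

0.1800


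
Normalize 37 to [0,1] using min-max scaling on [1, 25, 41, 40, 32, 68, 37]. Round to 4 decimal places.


Min = 1, Max = 68
Range = 68 - 1 = 67
Scaled = (x - min) / (max - min)
= (37 - 1) / 67
= 36 / 67
= 0.5373

0.5373


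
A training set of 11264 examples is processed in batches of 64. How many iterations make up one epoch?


Iterations per epoch = dataset_size / batch_size
= 11264 / 64
= 176

176


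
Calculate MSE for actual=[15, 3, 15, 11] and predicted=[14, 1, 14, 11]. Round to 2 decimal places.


Differences: [1, 2, 1, 0]
Squared errors: [1, 4, 1, 0]
Sum of squared errors = 6
MSE = 6 / 4 = 1.50

1.50


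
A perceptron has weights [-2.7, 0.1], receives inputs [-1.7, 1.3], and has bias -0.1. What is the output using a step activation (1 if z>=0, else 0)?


z = w . x + b
= -2.7*-1.7 + 0.1*1.3 + -0.1
= 4.59 + 0.13 + -0.1
= 4.72 + -0.1
= 4.62
Since z = 4.62 >= 0, output = 1

1


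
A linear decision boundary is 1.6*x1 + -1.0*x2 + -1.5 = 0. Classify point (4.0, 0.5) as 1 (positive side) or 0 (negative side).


Compute 1.6 * 4.0 + -1.0 * 0.5 + -1.5
= 6.4 + -0.5 + -1.5
= 4.4
Since 4.4 >= 0, the point is on the positive side.

1


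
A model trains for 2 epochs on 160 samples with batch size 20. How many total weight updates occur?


Iterations per epoch = 160 / 20 = 8
Total updates = iterations_per_epoch * epochs
= 8 * 2
= 16

16


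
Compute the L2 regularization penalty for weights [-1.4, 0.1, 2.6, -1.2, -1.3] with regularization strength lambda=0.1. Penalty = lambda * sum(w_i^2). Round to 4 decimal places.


Squaring each weight:
(-1.4)^2 = 1.96
0.1^2 = 0.01
2.6^2 = 6.76
(-1.2)^2 = 1.44
(-1.3)^2 = 1.69
Sum of squares = 11.86
Penalty = 0.1 * 11.86 = 1.1860

1.1860


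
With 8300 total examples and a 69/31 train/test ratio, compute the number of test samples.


Train samples = 8300 * 69% = 5727
Test samples = 8300 - 5727
= 2573

2573


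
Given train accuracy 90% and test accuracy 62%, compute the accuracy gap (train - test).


Gap = train_accuracy - test_accuracy
= 90 - 62
= 28%
This large gap strongly indicates overfitting.

28


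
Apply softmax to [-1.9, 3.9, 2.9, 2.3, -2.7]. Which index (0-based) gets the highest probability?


Softmax is a monotonic transformation, so it preserves the argmax.
We need to find the index of the maximum logit.
Index 0: -1.9
Index 1: 3.9
Index 2: 2.9
Index 3: 2.3
Index 4: -2.7
Maximum logit = 3.9 at index 1

1


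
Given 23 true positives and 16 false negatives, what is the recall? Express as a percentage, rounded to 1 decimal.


Recall = TP / (TP + FN) * 100
= 23 / (23 + 16)
= 23 / 39
= 0.5897
= 59.0%

59.0


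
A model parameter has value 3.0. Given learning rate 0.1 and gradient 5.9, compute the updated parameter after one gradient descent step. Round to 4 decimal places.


w_new = w_old - lr * gradient
= 3.0 - 0.1 * 5.9
= 3.0 - (0.59)
= 2.4100

2.4100


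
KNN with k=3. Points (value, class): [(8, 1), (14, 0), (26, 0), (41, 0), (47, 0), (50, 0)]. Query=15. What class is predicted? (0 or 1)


Distances from query 15:
Point 14 (class 0): distance = 1
Point 8 (class 1): distance = 7
Point 26 (class 0): distance = 11
K=3 nearest neighbors: classes = [0, 1, 0]
Votes for class 1: 1 / 3
Majority vote => class 0

0


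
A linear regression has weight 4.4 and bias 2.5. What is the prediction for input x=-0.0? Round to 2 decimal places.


y = 4.4 * -0.0 + (2.5)
= -0.0 + (2.5)
= 2.50

2.50


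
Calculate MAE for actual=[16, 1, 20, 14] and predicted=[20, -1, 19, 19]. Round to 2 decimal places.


Absolute errors: [4, 2, 1, 5]
Sum of absolute errors = 12
MAE = 12 / 4 = 3.00

3.00


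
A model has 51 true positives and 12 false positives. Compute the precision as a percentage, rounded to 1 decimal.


Precision = TP / (TP + FP) * 100
= 51 / (51 + 12)
= 51 / 63
= 0.8095
= 81.0%

81.0


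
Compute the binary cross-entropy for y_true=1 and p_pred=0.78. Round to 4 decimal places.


For y=1: Loss = -log(p)
= -log(0.78)
= -(-0.2485)
= 0.2485

0.2485


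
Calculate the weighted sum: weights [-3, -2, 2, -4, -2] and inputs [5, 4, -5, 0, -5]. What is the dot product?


Element-wise products:
-3 * 5 = -15
-2 * 4 = -8
2 * -5 = -10
-4 * 0 = 0
-2 * -5 = 10
Sum = -15 + -8 + -10 + 0 + 10
= -23

-23


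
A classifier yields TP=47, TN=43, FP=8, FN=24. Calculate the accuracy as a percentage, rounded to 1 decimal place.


Accuracy = (TP + TN) / (TP + TN + FP + FN) * 100
= (47 + 43) / (47 + 43 + 8 + 24)
= 90 / 122
= 0.7377
= 73.8%

73.8


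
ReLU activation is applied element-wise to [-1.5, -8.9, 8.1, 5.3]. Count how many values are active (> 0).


ReLU(x) = max(0, x) for each element:
ReLU(-1.5) = 0
ReLU(-8.9) = 0
ReLU(8.1) = 8.1
ReLU(5.3) = 5.3
Active neurons (>0): 2

2


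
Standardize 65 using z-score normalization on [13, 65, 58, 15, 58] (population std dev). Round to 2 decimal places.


Mean = (13 + 65 + 58 + 15 + 58) / 5 = 41.8
Variance = sum((x_i - mean)^2) / n = 522.16
Std = sqrt(522.16) = 22.8508
Z = (x - mean) / std
= (65 - 41.8) / 22.8508
= 23.2 / 22.8508
= 1.02

1.02


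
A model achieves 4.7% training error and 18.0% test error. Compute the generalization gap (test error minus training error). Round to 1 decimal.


Generalization gap = test_error - train_error
= 18.0 - 4.7
= 13.3%
A large gap suggests overfitting.

13.3


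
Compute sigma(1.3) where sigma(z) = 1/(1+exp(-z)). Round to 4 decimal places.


sigmoid(z) = 1 / (1 + exp(-z))
exp(-(1.3)) = exp(-1.3) = 0.2725
1 + 0.2725 = 1.2725
1 / 1.2725 = 0.7858

0.7858


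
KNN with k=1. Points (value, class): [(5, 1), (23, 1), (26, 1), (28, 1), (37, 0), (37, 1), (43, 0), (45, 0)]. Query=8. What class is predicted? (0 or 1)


Distances from query 8:
Point 5 (class 1): distance = 3
K=1 nearest neighbors: classes = [1]
Votes for class 1: 1 / 1
Majority vote => class 1

1


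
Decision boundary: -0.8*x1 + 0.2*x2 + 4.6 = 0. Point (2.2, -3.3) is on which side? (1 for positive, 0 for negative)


Compute -0.8 * 2.2 + 0.2 * -3.3 + 4.6
= -1.76 + -0.66 + 4.6
= 2.18
Since 2.18 >= 0, the point is on the positive side.

1


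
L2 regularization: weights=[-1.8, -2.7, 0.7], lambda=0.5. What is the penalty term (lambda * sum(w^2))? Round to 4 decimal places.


Squaring each weight:
(-1.8)^2 = 3.24
(-2.7)^2 = 7.29
0.7^2 = 0.49
Sum of squares = 11.02
Penalty = 0.5 * 11.02 = 5.5100

5.5100


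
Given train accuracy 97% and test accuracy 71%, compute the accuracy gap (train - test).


Gap = train_accuracy - test_accuracy
= 97 - 71
= 26%
This large gap strongly indicates overfitting.

26


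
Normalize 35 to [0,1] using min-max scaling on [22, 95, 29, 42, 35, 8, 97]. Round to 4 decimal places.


Min = 8, Max = 97
Range = 97 - 8 = 89
Scaled = (x - min) / (max - min)
= (35 - 8) / 89
= 27 / 89
= 0.3034

0.3034


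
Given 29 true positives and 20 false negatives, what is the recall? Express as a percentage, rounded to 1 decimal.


Recall = TP / (TP + FN) * 100
= 29 / (29 + 20)
= 29 / 49
= 0.5918
= 59.2%

59.2


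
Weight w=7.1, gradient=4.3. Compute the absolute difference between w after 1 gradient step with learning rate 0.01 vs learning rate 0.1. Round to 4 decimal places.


With lr=0.01: w_new = 7.1 - 0.01 * 4.3 = 7.057
With lr=0.1: w_new = 7.1 - 0.1 * 4.3 = 6.67
Absolute difference = |7.057 - 6.67|
= 0.3870

0.3870


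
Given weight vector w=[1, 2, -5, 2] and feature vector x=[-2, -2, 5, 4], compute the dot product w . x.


Element-wise products:
1 * -2 = -2
2 * -2 = -4
-5 * 5 = -25
2 * 4 = 8
Sum = -2 + -4 + -25 + 8
= -23

-23


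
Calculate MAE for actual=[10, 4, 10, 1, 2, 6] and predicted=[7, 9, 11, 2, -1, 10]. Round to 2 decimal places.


Absolute errors: [3, 5, 1, 1, 3, 4]
Sum of absolute errors = 17
MAE = 17 / 6 = 2.83

2.83


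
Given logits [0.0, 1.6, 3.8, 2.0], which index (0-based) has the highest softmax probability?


Softmax is a monotonic transformation, so it preserves the argmax.
We need to find the index of the maximum logit.
Index 0: 0.0
Index 1: 1.6
Index 2: 3.8
Index 3: 2.0
Maximum logit = 3.8 at index 2

2


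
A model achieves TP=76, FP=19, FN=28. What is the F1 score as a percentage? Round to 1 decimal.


Precision = TP / (TP + FP) = 76 / 95 = 0.8
Recall = TP / (TP + FN) = 76 / 104 = 0.7308
F1 = 2 * P * R / (P + R)
= 2 * 0.8 * 0.7308 / (0.8 + 0.7308)
= 1.1692 / 1.5308
= 0.7638
As percentage: 76.4%

76.4


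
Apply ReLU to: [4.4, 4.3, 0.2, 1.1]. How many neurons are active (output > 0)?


ReLU(x) = max(0, x) for each element:
ReLU(4.4) = 4.4
ReLU(4.3) = 4.3
ReLU(0.2) = 0.2
ReLU(1.1) = 1.1
Active neurons (>0): 4

4


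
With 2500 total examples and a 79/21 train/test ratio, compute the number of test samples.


Train samples = 2500 * 79% = 1975
Test samples = 2500 - 1975
= 525

525


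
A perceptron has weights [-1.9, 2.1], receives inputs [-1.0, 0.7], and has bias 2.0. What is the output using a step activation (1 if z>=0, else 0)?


z = w . x + b
= -1.9*-1.0 + 2.1*0.7 + 2.0
= 1.9 + 1.47 + 2.0
= 3.37 + 2.0
= 5.37
Since z = 5.37 >= 0, output = 1

1


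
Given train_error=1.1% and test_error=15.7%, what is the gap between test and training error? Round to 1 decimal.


Generalization gap = test_error - train_error
= 15.7 - 1.1
= 14.6%
A large gap suggests overfitting.

14.6


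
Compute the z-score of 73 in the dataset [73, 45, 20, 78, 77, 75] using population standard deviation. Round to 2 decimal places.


Mean = (73 + 45 + 20 + 78 + 77 + 75) / 6 = 61.3333
Variance = sum((x_i - mean)^2) / n = 470.2222
Std = sqrt(470.2222) = 21.6846
Z = (x - mean) / std
= (73 - 61.3333) / 21.6846
= 11.6667 / 21.6846
= 0.54

0.54


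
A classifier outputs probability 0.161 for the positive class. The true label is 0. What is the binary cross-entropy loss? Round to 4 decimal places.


For y=0: Loss = -log(1-p)
= -log(1 - 0.161)
= -log(0.839)
= -(-0.1755)
= 0.1755

0.1755


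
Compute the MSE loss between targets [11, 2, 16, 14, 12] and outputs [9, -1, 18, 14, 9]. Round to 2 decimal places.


Differences: [2, 3, -2, 0, 3]
Squared errors: [4, 9, 4, 0, 9]
Sum of squared errors = 26
MSE = 26 / 5 = 5.20

5.20


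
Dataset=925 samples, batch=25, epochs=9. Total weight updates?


Iterations per epoch = 925 / 25 = 37
Total updates = iterations_per_epoch * epochs
= 37 * 9
= 333

333


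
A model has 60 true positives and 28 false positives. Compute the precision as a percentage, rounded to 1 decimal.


Precision = TP / (TP + FP) * 100
= 60 / (60 + 28)
= 60 / 88
= 0.6818
= 68.2%

68.2


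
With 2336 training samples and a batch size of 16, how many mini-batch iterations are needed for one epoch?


Iterations per epoch = dataset_size / batch_size
= 2336 / 16
= 146

146


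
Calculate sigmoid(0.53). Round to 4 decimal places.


sigmoid(z) = 1 / (1 + exp(-z))
exp(-(0.53)) = exp(-0.53) = 0.5886
1 + 0.5886 = 1.5886
1 / 1.5886 = 0.6295

0.6295


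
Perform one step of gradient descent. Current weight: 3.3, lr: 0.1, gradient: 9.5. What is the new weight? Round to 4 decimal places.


w_new = w_old - lr * gradient
= 3.3 - 0.1 * 9.5
= 3.3 - (0.95)
= 2.3500

2.3500


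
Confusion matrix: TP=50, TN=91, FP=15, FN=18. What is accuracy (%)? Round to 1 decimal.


Accuracy = (TP + TN) / (TP + TN + FP + FN) * 100
= (50 + 91) / (50 + 91 + 15 + 18)
= 141 / 174
= 0.8103
= 81.0%

81.0


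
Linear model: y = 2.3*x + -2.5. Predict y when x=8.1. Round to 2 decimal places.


y = 2.3 * 8.1 + (-2.5)
= 18.63 + (-2.5)
= 16.13

16.13


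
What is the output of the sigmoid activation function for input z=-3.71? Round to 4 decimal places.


sigmoid(z) = 1 / (1 + exp(-z))
exp(-(-3.71)) = exp(3.71) = 40.8538
1 + 40.8538 = 41.8538
1 / 41.8538 = 0.0239

0.0239


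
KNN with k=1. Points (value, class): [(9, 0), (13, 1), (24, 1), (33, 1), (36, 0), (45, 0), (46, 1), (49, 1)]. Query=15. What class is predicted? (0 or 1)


Distances from query 15:
Point 13 (class 1): distance = 2
K=1 nearest neighbors: classes = [1]
Votes for class 1: 1 / 1
Majority vote => class 1

1


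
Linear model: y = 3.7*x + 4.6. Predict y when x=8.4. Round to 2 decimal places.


y = 3.7 * 8.4 + (4.6)
= 31.08 + (4.6)
= 35.68

35.68


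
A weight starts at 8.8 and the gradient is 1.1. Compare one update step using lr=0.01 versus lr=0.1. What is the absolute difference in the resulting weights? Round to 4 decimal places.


With lr=0.01: w_new = 8.8 - 0.01 * 1.1 = 8.789
With lr=0.1: w_new = 8.8 - 0.1 * 1.1 = 8.69
Absolute difference = |8.789 - 8.69|
= 0.0990

0.0990


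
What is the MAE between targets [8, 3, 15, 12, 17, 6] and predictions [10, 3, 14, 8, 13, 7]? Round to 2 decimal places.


Absolute errors: [2, 0, 1, 4, 4, 1]
Sum of absolute errors = 12
MAE = 12 / 6 = 2.00

2.00


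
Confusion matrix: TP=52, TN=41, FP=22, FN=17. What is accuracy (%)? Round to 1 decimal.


Accuracy = (TP + TN) / (TP + TN + FP + FN) * 100
= (52 + 41) / (52 + 41 + 22 + 17)
= 93 / 132
= 0.7045
= 70.5%

70.5


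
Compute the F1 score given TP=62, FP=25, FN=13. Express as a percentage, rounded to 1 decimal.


Precision = TP / (TP + FP) = 62 / 87 = 0.7126
Recall = TP / (TP + FN) = 62 / 75 = 0.8267
F1 = 2 * P * R / (P + R)
= 2 * 0.7126 * 0.8267 / (0.7126 + 0.8267)
= 1.1782 / 1.5393
= 0.7654
As percentage: 76.5%

76.5


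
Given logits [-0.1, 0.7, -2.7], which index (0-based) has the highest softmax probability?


Softmax is a monotonic transformation, so it preserves the argmax.
We need to find the index of the maximum logit.
Index 0: -0.1
Index 1: 0.7
Index 2: -2.7
Maximum logit = 0.7 at index 1

1


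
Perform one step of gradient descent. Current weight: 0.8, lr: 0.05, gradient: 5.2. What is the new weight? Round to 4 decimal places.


w_new = w_old - lr * gradient
= 0.8 - 0.05 * 5.2
= 0.8 - (0.26)
= 0.5400

0.5400


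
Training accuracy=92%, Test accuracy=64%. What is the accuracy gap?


Gap = train_accuracy - test_accuracy
= 92 - 64
= 28%
This large gap strongly indicates overfitting.

28


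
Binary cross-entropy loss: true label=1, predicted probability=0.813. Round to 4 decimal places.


For y=1: Loss = -log(p)
= -log(0.813)
= -(-0.207)
= 0.2070

0.2070


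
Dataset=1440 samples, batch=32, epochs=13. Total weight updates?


Iterations per epoch = 1440 / 32 = 45
Total updates = iterations_per_epoch * epochs
= 45 * 13
= 585

585


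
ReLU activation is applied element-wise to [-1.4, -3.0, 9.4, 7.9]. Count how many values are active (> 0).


ReLU(x) = max(0, x) for each element:
ReLU(-1.4) = 0
ReLU(-3.0) = 0
ReLU(9.4) = 9.4
ReLU(7.9) = 7.9
Active neurons (>0): 2

2


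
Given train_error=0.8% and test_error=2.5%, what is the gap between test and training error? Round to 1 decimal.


Generalization gap = test_error - train_error
= 2.5 - 0.8
= 1.7%
A small gap suggests good generalization.

1.7


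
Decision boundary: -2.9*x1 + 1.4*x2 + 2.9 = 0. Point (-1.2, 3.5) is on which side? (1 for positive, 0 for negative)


Compute -2.9 * -1.2 + 1.4 * 3.5 + 2.9
= 3.48 + 4.9 + 2.9
= 11.28
Since 11.28 >= 0, the point is on the positive side.

1


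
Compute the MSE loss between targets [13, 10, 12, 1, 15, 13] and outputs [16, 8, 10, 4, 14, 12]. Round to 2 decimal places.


Differences: [-3, 2, 2, -3, 1, 1]
Squared errors: [9, 4, 4, 9, 1, 1]
Sum of squared errors = 28
MSE = 28 / 6 = 4.67

4.67


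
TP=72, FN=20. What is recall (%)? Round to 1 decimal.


Recall = TP / (TP + FN) * 100
= 72 / (72 + 20)
= 72 / 92
= 0.7826
= 78.3%

78.3


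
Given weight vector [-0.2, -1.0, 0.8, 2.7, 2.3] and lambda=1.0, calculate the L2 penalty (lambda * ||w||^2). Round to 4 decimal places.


Squaring each weight:
(-0.2)^2 = 0.04
(-1.0)^2 = 1.0
0.8^2 = 0.64
2.7^2 = 7.29
2.3^2 = 5.29
Sum of squares = 14.26
Penalty = 1.0 * 14.26 = 14.2600

14.2600


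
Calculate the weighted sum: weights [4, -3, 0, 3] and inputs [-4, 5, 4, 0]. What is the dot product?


Element-wise products:
4 * -4 = -16
-3 * 5 = -15
0 * 4 = 0
3 * 0 = 0
Sum = -16 + -15 + 0 + 0
= -31

-31


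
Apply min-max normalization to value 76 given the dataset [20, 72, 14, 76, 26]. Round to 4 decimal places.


Min = 14, Max = 76
Range = 76 - 14 = 62
Scaled = (x - min) / (max - min)
= (76 - 14) / 62
= 62 / 62
= 1.0000

1.0000


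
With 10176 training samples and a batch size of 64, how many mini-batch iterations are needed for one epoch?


Iterations per epoch = dataset_size / batch_size
= 10176 / 64
= 159

159


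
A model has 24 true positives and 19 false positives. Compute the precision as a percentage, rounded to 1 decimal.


Precision = TP / (TP + FP) * 100
= 24 / (24 + 19)
= 24 / 43
= 0.5581
= 55.8%

55.8


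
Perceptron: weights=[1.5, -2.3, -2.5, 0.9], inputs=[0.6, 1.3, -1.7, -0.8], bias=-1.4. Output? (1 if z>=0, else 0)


z = w . x + b
= 1.5*0.6 + -2.3*1.3 + -2.5*-1.7 + 0.9*-0.8 + -1.4
= 0.9 + -2.99 + 4.25 + -0.72 + -1.4
= 1.44 + -1.4
= 0.04
Since z = 0.04 >= 0, output = 1

1


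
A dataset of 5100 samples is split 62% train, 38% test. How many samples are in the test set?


Train samples = 5100 * 62% = 3162
Test samples = 5100 - 3162
= 1938

1938


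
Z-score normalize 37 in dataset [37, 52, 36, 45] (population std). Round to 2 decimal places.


Mean = (37 + 52 + 36 + 45) / 4 = 42.5
Variance = sum((x_i - mean)^2) / n = 42.25
Std = sqrt(42.25) = 6.5
Z = (x - mean) / std
= (37 - 42.5) / 6.5
= -5.5 / 6.5
= -0.85

-0.85


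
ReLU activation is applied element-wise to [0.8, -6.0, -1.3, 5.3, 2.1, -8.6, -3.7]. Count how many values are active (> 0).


ReLU(x) = max(0, x) for each element:
ReLU(0.8) = 0.8
ReLU(-6.0) = 0
ReLU(-1.3) = 0
ReLU(5.3) = 5.3
ReLU(2.1) = 2.1
ReLU(-8.6) = 0
ReLU(-3.7) = 0
Active neurons (>0): 3

3


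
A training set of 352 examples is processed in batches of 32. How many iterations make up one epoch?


Iterations per epoch = dataset_size / batch_size
= 352 / 32
= 11

11


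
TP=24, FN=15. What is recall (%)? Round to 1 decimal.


Recall = TP / (TP + FN) * 100
= 24 / (24 + 15)
= 24 / 39
= 0.6154
= 61.5%

61.5


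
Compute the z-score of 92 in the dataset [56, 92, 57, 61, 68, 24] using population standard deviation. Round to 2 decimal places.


Mean = (56 + 92 + 57 + 61 + 68 + 24) / 6 = 59.6667
Variance = sum((x_i - mean)^2) / n = 401.5556
Std = sqrt(401.5556) = 20.0389
Z = (x - mean) / std
= (92 - 59.6667) / 20.0389
= 32.3333 / 20.0389
= 1.61

1.61


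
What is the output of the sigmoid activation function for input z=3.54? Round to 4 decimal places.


sigmoid(z) = 1 / (1 + exp(-z))
exp(-(3.54)) = exp(-3.54) = 0.029
1 + 0.029 = 1.029
1 / 1.029 = 0.9718

0.9718


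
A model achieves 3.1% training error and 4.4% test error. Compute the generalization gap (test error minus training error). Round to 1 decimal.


Generalization gap = test_error - train_error
= 4.4 - 3.1
= 1.3%
A small gap suggests good generalization.

1.3


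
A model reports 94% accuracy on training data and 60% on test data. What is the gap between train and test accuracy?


Gap = train_accuracy - test_accuracy
= 94 - 60
= 34%
This large gap strongly indicates overfitting.

34


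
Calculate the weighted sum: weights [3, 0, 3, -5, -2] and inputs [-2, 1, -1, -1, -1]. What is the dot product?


Element-wise products:
3 * -2 = -6
0 * 1 = 0
3 * -1 = -3
-5 * -1 = 5
-2 * -1 = 2
Sum = -6 + 0 + -3 + 5 + 2
= -2

-2


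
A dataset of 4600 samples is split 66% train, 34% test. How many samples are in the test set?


Train samples = 4600 * 66% = 3036
Test samples = 4600 - 3036
= 1564

1564


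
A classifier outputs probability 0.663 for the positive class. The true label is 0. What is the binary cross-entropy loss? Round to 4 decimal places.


For y=0: Loss = -log(1-p)
= -log(1 - 0.663)
= -log(0.337)
= -(-1.0877)
= 1.0877

1.0877


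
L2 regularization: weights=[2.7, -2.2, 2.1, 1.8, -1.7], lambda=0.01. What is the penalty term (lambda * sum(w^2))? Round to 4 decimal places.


Squaring each weight:
2.7^2 = 7.29
(-2.2)^2 = 4.84
2.1^2 = 4.41
1.8^2 = 3.24
(-1.7)^2 = 2.89
Sum of squares = 22.67
Penalty = 0.01 * 22.67 = 0.2267

0.2267


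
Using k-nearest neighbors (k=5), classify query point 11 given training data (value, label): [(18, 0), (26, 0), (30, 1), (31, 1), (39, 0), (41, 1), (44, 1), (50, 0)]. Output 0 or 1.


Distances from query 11:
Point 18 (class 0): distance = 7
Point 26 (class 0): distance = 15
Point 30 (class 1): distance = 19
Point 31 (class 1): distance = 20
Point 39 (class 0): distance = 28
K=5 nearest neighbors: classes = [0, 0, 1, 1, 0]
Votes for class 1: 2 / 5
Majority vote => class 0

0


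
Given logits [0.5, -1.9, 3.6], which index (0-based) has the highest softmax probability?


Softmax is a monotonic transformation, so it preserves the argmax.
We need to find the index of the maximum logit.
Index 0: 0.5
Index 1: -1.9
Index 2: 3.6
Maximum logit = 3.6 at index 2

2


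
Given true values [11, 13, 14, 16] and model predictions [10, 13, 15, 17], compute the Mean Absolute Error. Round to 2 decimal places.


Absolute errors: [1, 0, 1, 1]
Sum of absolute errors = 3
MAE = 3 / 4 = 0.75

0.75


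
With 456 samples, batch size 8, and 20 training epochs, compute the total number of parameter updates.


Iterations per epoch = 456 / 8 = 57
Total updates = iterations_per_epoch * epochs
= 57 * 20
= 1140

1140


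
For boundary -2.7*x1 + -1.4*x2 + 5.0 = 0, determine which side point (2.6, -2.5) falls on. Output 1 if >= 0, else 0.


Compute -2.7 * 2.6 + -1.4 * -2.5 + 5.0
= -7.02 + 3.5 + 5.0
= 1.48
Since 1.48 >= 0, the point is on the positive side.

1


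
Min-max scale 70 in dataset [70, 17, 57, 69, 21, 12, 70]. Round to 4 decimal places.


Min = 12, Max = 70
Range = 70 - 12 = 58
Scaled = (x - min) / (max - min)
= (70 - 12) / 58
= 58 / 58
= 1.0000

1.0000


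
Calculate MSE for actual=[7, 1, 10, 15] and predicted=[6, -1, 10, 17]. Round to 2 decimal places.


Differences: [1, 2, 0, -2]
Squared errors: [1, 4, 0, 4]
Sum of squared errors = 9
MSE = 9 / 4 = 2.25

2.25


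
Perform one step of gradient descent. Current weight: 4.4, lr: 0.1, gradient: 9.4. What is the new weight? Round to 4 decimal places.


w_new = w_old - lr * gradient
= 4.4 - 0.1 * 9.4
= 4.4 - (0.94)
= 3.4600

3.4600


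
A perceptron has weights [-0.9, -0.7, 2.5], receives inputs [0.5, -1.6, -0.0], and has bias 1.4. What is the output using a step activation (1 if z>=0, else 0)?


z = w . x + b
= -0.9*0.5 + -0.7*-1.6 + 2.5*-0.0 + 1.4
= -0.45 + 1.12 + -0.0 + 1.4
= 0.67 + 1.4
= 2.07
Since z = 2.07 >= 0, output = 1

1


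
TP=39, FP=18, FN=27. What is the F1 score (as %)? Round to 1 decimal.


Precision = TP / (TP + FP) = 39 / 57 = 0.6842
Recall = TP / (TP + FN) = 39 / 66 = 0.5909
F1 = 2 * P * R / (P + R)
= 2 * 0.6842 * 0.5909 / (0.6842 + 0.5909)
= 0.8086 / 1.2751
= 0.6341
As percentage: 63.4%

63.4


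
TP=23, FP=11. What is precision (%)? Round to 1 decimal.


Precision = TP / (TP + FP) * 100
= 23 / (23 + 11)
= 23 / 34
= 0.6765
= 67.6%

67.6


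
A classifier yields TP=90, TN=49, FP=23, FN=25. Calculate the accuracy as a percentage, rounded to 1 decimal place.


Accuracy = (TP + TN) / (TP + TN + FP + FN) * 100
= (90 + 49) / (90 + 49 + 23 + 25)
= 139 / 187
= 0.7433
= 74.3%

74.3


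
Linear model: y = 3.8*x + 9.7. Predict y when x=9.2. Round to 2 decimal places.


y = 3.8 * 9.2 + (9.7)
= 34.96 + (9.7)
= 44.66

44.66


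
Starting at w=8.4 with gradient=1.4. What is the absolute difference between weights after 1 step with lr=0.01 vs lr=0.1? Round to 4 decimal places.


With lr=0.01: w_new = 8.4 - 0.01 * 1.4 = 8.386
With lr=0.1: w_new = 8.4 - 0.1 * 1.4 = 8.26
Absolute difference = |8.386 - 8.26|
= 0.1260

0.1260


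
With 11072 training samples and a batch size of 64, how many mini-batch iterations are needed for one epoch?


Iterations per epoch = dataset_size / batch_size
= 11072 / 64
= 173

173


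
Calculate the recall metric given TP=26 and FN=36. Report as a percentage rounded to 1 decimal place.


Recall = TP / (TP + FN) * 100
= 26 / (26 + 36)
= 26 / 62
= 0.4194
= 41.9%

41.9


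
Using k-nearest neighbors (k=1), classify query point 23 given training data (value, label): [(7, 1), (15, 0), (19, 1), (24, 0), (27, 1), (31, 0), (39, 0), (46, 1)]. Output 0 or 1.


Distances from query 23:
Point 24 (class 0): distance = 1
K=1 nearest neighbors: classes = [0]
Votes for class 1: 0 / 1
Majority vote => class 0

0


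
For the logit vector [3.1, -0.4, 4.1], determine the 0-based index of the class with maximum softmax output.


Softmax is a monotonic transformation, so it preserves the argmax.
We need to find the index of the maximum logit.
Index 0: 3.1
Index 1: -0.4
Index 2: 4.1
Maximum logit = 4.1 at index 2

2


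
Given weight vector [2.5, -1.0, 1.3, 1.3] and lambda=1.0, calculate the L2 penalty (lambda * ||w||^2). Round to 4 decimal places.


Squaring each weight:
2.5^2 = 6.25
(-1.0)^2 = 1.0
1.3^2 = 1.69
1.3^2 = 1.69
Sum of squares = 10.63
Penalty = 1.0 * 10.63 = 10.6300

10.6300


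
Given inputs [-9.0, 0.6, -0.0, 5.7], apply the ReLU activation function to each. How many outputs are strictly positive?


ReLU(x) = max(0, x) for each element:
ReLU(-9.0) = 0
ReLU(0.6) = 0.6
ReLU(-0.0) = 0
ReLU(5.7) = 5.7
Active neurons (>0): 2

2


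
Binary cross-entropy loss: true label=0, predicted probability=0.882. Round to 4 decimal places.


For y=0: Loss = -log(1-p)
= -log(1 - 0.882)
= -log(0.118)
= -(-2.1371)
= 2.1371

2.1371


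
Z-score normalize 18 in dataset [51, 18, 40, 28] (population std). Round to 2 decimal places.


Mean = (51 + 18 + 40 + 28) / 4 = 34.25
Variance = sum((x_i - mean)^2) / n = 154.1875
Std = sqrt(154.1875) = 12.4172
Z = (x - mean) / std
= (18 - 34.25) / 12.4172
= -16.25 / 12.4172
= -1.31

-1.31


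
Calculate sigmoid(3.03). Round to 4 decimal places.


sigmoid(z) = 1 / (1 + exp(-z))
exp(-(3.03)) = exp(-3.03) = 0.0483
1 + 0.0483 = 1.0483
1 / 1.0483 = 0.9539

0.9539


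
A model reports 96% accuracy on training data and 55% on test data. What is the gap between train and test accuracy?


Gap = train_accuracy - test_accuracy
= 96 - 55
= 41%
This large gap strongly indicates overfitting.

41


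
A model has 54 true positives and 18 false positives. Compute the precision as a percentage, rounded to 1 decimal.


Precision = TP / (TP + FP) * 100
= 54 / (54 + 18)
= 54 / 72
= 0.75
= 75.0%

75.0


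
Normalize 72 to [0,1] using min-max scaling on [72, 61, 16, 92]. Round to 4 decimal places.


Min = 16, Max = 92
Range = 92 - 16 = 76
Scaled = (x - min) / (max - min)
= (72 - 16) / 76
= 56 / 76
= 0.7368

0.7368


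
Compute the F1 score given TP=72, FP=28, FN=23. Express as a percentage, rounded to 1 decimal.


Precision = TP / (TP + FP) = 72 / 100 = 0.72
Recall = TP / (TP + FN) = 72 / 95 = 0.7579
F1 = 2 * P * R / (P + R)
= 2 * 0.72 * 0.7579 / (0.72 + 0.7579)
= 1.0914 / 1.4779
= 0.7385
As percentage: 73.8%

73.8


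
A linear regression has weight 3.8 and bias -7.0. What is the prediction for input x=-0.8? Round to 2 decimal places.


y = 3.8 * -0.8 + (-7.0)
= -3.04 + (-7.0)
= -10.04

-10.04


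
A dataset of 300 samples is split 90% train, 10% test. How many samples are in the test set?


Train samples = 300 * 90% = 270
Test samples = 300 - 270
= 30

30


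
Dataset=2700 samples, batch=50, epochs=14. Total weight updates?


Iterations per epoch = 2700 / 50 = 54
Total updates = iterations_per_epoch * epochs
= 54 * 14
= 756

756


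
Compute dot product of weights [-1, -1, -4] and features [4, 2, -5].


Element-wise products:
-1 * 4 = -4
-1 * 2 = -2
-4 * -5 = 20
Sum = -4 + -2 + 20
= 14

14


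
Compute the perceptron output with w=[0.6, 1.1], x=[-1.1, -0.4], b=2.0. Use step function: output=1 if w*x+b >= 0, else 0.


z = w . x + b
= 0.6*-1.1 + 1.1*-0.4 + 2.0
= -0.66 + -0.44 + 2.0
= -1.1 + 2.0
= 0.9
Since z = 0.9 >= 0, output = 1

1


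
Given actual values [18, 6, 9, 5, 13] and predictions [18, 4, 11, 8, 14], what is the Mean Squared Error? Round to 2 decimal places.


Differences: [0, 2, -2, -3, -1]
Squared errors: [0, 4, 4, 9, 1]
Sum of squared errors = 18
MSE = 18 / 5 = 3.60

3.60


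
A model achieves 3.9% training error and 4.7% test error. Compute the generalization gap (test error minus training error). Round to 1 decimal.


Generalization gap = test_error - train_error
= 4.7 - 3.9
= 0.8%
A small gap suggests good generalization.

0.8


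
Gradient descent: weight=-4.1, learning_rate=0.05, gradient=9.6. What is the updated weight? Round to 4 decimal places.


w_new = w_old - lr * gradient
= -4.1 - 0.05 * 9.6
= -4.1 - (0.48)
= -4.5800

-4.5800


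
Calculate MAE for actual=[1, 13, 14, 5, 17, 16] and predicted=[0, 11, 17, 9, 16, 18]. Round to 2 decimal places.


Absolute errors: [1, 2, 3, 4, 1, 2]
Sum of absolute errors = 13
MAE = 13 / 6 = 2.17

2.17


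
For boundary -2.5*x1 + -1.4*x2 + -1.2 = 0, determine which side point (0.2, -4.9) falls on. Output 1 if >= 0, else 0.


Compute -2.5 * 0.2 + -1.4 * -4.9 + -1.2
= -0.5 + 6.86 + -1.2
= 5.16
Since 5.16 >= 0, the point is on the positive side.

1


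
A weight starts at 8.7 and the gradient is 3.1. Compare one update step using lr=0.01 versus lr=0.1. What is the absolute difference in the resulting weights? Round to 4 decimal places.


With lr=0.01: w_new = 8.7 - 0.01 * 3.1 = 8.669
With lr=0.1: w_new = 8.7 - 0.1 * 3.1 = 8.39
Absolute difference = |8.669 - 8.39|
= 0.2790

0.2790


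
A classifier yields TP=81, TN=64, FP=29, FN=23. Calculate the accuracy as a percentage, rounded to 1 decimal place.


Accuracy = (TP + TN) / (TP + TN + FP + FN) * 100
= (81 + 64) / (81 + 64 + 29 + 23)
= 145 / 197
= 0.736
= 73.6%

73.6


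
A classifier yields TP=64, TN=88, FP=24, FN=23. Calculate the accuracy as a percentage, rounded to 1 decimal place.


Accuracy = (TP + TN) / (TP + TN + FP + FN) * 100
= (64 + 88) / (64 + 88 + 24 + 23)
= 152 / 199
= 0.7638
= 76.4%

76.4


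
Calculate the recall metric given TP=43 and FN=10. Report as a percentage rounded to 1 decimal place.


Recall = TP / (TP + FN) * 100
= 43 / (43 + 10)
= 43 / 53
= 0.8113
= 81.1%

81.1


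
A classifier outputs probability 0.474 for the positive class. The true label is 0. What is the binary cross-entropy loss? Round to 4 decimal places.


For y=0: Loss = -log(1-p)
= -log(1 - 0.474)
= -log(0.526)
= -(-0.6425)
= 0.6425

0.6425


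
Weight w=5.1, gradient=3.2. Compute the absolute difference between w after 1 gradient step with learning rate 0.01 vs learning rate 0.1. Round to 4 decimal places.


With lr=0.01: w_new = 5.1 - 0.01 * 3.2 = 5.068
With lr=0.1: w_new = 5.1 - 0.1 * 3.2 = 4.78
Absolute difference = |5.068 - 4.78|
= 0.2880

0.2880


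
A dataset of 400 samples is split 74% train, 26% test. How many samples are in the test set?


Train samples = 400 * 74% = 296
Test samples = 400 - 296
= 104

104


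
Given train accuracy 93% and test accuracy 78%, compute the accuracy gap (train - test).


Gap = train_accuracy - test_accuracy
= 93 - 78
= 15%
This gap suggests the model is overfitting.

15


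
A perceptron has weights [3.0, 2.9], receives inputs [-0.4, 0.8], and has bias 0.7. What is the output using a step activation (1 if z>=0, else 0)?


z = w . x + b
= 3.0*-0.4 + 2.9*0.8 + 0.7
= -1.2 + 2.32 + 0.7
= 1.12 + 0.7
= 1.82
Since z = 1.82 >= 0, output = 1

1


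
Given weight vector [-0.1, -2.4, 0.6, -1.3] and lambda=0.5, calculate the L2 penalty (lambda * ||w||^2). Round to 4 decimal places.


Squaring each weight:
(-0.1)^2 = 0.01
(-2.4)^2 = 5.76
0.6^2 = 0.36
(-1.3)^2 = 1.69
Sum of squares = 7.82
Penalty = 0.5 * 7.82 = 3.9100

3.9100


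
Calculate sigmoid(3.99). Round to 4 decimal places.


sigmoid(z) = 1 / (1 + exp(-z))
exp(-(3.99)) = exp(-3.99) = 0.0185
1 + 0.0185 = 1.0185
1 / 1.0185 = 0.9818

0.9818


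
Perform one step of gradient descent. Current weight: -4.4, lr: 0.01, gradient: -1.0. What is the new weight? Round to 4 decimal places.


w_new = w_old - lr * gradient
= -4.4 - 0.01 * -1.0
= -4.4 - (-0.01)
= -4.3900

-4.3900


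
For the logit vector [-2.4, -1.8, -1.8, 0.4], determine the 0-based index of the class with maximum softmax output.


Softmax is a monotonic transformation, so it preserves the argmax.
We need to find the index of the maximum logit.
Index 0: -2.4
Index 1: -1.8
Index 2: -1.8
Index 3: 0.4
Maximum logit = 0.4 at index 3

3


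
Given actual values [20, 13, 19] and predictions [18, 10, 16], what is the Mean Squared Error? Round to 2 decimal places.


Differences: [2, 3, 3]
Squared errors: [4, 9, 9]
Sum of squared errors = 22
MSE = 22 / 3 = 7.33

7.33


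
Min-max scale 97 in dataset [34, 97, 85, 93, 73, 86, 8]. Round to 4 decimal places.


Min = 8, Max = 97
Range = 97 - 8 = 89
Scaled = (x - min) / (max - min)
= (97 - 8) / 89
= 89 / 89
= 1.0000

1.0000


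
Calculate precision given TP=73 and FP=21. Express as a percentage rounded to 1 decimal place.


Precision = TP / (TP + FP) * 100
= 73 / (73 + 21)
= 73 / 94
= 0.7766
= 77.7%

77.7


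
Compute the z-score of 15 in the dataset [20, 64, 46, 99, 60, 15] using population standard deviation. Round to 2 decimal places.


Mean = (20 + 64 + 46 + 99 + 60 + 15) / 6 = 50.6667
Variance = sum((x_i - mean)^2) / n = 805.8889
Std = sqrt(805.8889) = 28.3882
Z = (x - mean) / std
= (15 - 50.6667) / 28.3882
= -35.6667 / 28.3882
= -1.26

-1.26


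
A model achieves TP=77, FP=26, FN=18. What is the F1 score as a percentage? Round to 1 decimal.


Precision = TP / (TP + FP) = 77 / 103 = 0.7476
Recall = TP / (TP + FN) = 77 / 95 = 0.8105
F1 = 2 * P * R / (P + R)
= 2 * 0.7476 * 0.8105 / (0.7476 + 0.8105)
= 1.2119 / 1.5581
= 0.7778
As percentage: 77.8%

77.8


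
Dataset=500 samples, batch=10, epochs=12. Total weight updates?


Iterations per epoch = 500 / 10 = 50
Total updates = iterations_per_epoch * epochs
= 50 * 12
= 600

600


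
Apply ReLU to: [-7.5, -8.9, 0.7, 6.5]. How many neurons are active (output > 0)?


ReLU(x) = max(0, x) for each element:
ReLU(-7.5) = 0
ReLU(-8.9) = 0
ReLU(0.7) = 0.7
ReLU(6.5) = 6.5
Active neurons (>0): 2

2


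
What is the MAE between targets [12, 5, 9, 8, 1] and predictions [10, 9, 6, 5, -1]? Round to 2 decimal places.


Absolute errors: [2, 4, 3, 3, 2]
Sum of absolute errors = 14
MAE = 14 / 5 = 2.80

2.80


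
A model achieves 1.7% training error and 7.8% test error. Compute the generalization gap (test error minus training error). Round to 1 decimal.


Generalization gap = test_error - train_error
= 7.8 - 1.7
= 6.1%
A moderate gap.

6.1


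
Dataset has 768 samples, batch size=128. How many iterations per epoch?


Iterations per epoch = dataset_size / batch_size
= 768 / 128
= 6

6


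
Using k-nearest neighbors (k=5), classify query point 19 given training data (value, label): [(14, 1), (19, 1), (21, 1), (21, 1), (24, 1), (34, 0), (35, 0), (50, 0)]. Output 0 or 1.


Distances from query 19:
Point 19 (class 1): distance = 0
Point 21 (class 1): distance = 2
Point 21 (class 1): distance = 2
Point 14 (class 1): distance = 5
Point 24 (class 1): distance = 5
K=5 nearest neighbors: classes = [1, 1, 1, 1, 1]
Votes for class 1: 5 / 5
Majority vote => class 1

1


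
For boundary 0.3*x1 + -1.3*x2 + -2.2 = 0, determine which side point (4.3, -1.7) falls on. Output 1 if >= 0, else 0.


Compute 0.3 * 4.3 + -1.3 * -1.7 + -2.2
= 1.29 + 2.21 + -2.2
= 1.3
Since 1.3 >= 0, the point is on the positive side.

1


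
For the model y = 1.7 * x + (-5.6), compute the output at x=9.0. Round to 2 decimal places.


y = 1.7 * 9.0 + (-5.6)
= 15.3 + (-5.6)
= 9.70

9.70


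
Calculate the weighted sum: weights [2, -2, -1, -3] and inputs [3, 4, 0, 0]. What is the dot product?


Element-wise products:
2 * 3 = 6
-2 * 4 = -8
-1 * 0 = 0
-3 * 0 = 0
Sum = 6 + -8 + 0 + 0
= -2

-2


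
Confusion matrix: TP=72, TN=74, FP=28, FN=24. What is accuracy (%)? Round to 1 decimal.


Accuracy = (TP + TN) / (TP + TN + FP + FN) * 100
= (72 + 74) / (72 + 74 + 28 + 24)
= 146 / 198
= 0.7374
= 73.7%

73.7


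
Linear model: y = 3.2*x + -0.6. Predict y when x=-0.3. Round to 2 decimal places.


y = 3.2 * -0.3 + (-0.6)
= -0.96 + (-0.6)
= -1.56

-1.56


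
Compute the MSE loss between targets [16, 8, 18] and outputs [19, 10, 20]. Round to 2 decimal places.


Differences: [-3, -2, -2]
Squared errors: [9, 4, 4]
Sum of squared errors = 17
MSE = 17 / 3 = 5.67

5.67


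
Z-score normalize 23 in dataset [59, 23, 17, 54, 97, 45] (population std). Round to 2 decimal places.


Mean = (59 + 23 + 17 + 54 + 97 + 45) / 6 = 49.1667
Variance = sum((x_i - mean)^2) / n = 690.8056
Std = sqrt(690.8056) = 26.2832
Z = (x - mean) / std
= (23 - 49.1667) / 26.2832
= -26.1667 / 26.2832
= -1.00

-1.00


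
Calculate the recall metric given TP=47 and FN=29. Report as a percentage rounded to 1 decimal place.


Recall = TP / (TP + FN) * 100
= 47 / (47 + 29)
= 47 / 76
= 0.6184
= 61.8%

61.8


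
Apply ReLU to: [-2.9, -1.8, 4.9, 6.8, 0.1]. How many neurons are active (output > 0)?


ReLU(x) = max(0, x) for each element:
ReLU(-2.9) = 0
ReLU(-1.8) = 0
ReLU(4.9) = 4.9
ReLU(6.8) = 6.8
ReLU(0.1) = 0.1
Active neurons (>0): 3

3


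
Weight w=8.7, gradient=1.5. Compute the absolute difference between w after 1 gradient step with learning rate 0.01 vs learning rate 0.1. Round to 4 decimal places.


With lr=0.01: w_new = 8.7 - 0.01 * 1.5 = 8.685
With lr=0.1: w_new = 8.7 - 0.1 * 1.5 = 8.55
Absolute difference = |8.685 - 8.55|
= 0.1350

0.1350


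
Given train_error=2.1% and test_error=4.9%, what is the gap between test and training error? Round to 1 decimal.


Generalization gap = test_error - train_error
= 4.9 - 2.1
= 2.8%
A moderate gap.

2.8


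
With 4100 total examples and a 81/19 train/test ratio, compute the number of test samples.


Train samples = 4100 * 81% = 3321
Test samples = 4100 - 3321
= 779

779


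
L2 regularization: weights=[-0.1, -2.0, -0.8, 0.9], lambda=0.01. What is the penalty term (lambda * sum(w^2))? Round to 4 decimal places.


Squaring each weight:
(-0.1)^2 = 0.01
(-2.0)^2 = 4.0
(-0.8)^2 = 0.64
0.9^2 = 0.81
Sum of squares = 5.46
Penalty = 0.01 * 5.46 = 0.0546

0.0546


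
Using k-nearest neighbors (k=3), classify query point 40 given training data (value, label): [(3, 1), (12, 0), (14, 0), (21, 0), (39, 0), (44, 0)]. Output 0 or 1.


Distances from query 40:
Point 39 (class 0): distance = 1
Point 44 (class 0): distance = 4
Point 21 (class 0): distance = 19
K=3 nearest neighbors: classes = [0, 0, 0]
Votes for class 1: 0 / 3
Majority vote => class 0

0


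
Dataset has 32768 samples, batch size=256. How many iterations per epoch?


Iterations per epoch = dataset_size / batch_size
= 32768 / 256
= 128

128


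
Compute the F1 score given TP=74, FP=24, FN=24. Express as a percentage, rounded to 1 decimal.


Precision = TP / (TP + FP) = 74 / 98 = 0.7551
Recall = TP / (TP + FN) = 74 / 98 = 0.7551
F1 = 2 * P * R / (P + R)
= 2 * 0.7551 * 0.7551 / (0.7551 + 0.7551)
= 1.1404 / 1.5102
= 0.7551
As percentage: 75.5%

75.5


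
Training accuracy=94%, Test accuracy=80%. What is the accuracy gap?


Gap = train_accuracy - test_accuracy
= 94 - 80
= 14%
This gap suggests the model is overfitting.

14
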